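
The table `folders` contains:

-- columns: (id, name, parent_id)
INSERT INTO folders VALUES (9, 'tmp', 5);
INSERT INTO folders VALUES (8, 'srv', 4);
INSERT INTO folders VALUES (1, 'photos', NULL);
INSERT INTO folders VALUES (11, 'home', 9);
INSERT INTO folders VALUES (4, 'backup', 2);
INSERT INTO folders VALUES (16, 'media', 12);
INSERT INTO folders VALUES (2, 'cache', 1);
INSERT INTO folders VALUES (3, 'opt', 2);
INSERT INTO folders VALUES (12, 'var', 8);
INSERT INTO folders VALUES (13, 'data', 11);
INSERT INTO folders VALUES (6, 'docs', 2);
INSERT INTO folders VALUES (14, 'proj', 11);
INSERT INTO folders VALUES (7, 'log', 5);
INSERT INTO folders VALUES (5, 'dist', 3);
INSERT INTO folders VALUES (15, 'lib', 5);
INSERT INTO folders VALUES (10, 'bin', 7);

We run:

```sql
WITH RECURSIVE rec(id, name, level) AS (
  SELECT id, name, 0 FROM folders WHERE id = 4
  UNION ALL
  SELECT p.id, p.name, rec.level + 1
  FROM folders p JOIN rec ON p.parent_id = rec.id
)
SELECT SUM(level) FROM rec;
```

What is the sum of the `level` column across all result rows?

6

Base: id=4 (backup) at level 0.
Iteration 1: rows with parent_id in {4} -> srv (id 8, level 1).
Iteration 2: rows with parent_id in {8} -> var (id 12, level 2).
Iteration 3: rows with parent_id in {12} -> media (id 16, level 3).
Iteration 4: no rows with parent_id in {16}; recursion stops.
SUM(level) = 0 + 1 + 2 + 3 = 6.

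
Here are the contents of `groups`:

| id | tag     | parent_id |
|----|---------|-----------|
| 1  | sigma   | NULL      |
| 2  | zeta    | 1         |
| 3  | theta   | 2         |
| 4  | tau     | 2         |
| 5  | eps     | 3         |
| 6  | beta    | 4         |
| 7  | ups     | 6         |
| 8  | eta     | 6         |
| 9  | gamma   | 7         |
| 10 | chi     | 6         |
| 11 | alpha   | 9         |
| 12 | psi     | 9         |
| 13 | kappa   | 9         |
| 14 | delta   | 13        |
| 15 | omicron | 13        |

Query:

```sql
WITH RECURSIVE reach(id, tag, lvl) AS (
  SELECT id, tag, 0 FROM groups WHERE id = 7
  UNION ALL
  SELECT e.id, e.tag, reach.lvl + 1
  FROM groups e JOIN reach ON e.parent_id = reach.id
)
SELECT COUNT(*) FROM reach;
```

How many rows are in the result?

7

Base: id=7 (ups) at lvl 0.
Iteration 1: rows with parent_id in {7} -> gamma (id 9, lvl 1).
Iteration 2: rows with parent_id in {9} -> alpha (id 11, lvl 2), psi (id 12, lvl 2), kappa (id 13, lvl 2).
Iteration 3: rows with parent_id in {11,12,13} -> delta (id 14, lvl 3), omicron (id 15, lvl 3).
Iteration 4: no rows with parent_id in {14,15}; recursion stops.
Total rows emitted: 7.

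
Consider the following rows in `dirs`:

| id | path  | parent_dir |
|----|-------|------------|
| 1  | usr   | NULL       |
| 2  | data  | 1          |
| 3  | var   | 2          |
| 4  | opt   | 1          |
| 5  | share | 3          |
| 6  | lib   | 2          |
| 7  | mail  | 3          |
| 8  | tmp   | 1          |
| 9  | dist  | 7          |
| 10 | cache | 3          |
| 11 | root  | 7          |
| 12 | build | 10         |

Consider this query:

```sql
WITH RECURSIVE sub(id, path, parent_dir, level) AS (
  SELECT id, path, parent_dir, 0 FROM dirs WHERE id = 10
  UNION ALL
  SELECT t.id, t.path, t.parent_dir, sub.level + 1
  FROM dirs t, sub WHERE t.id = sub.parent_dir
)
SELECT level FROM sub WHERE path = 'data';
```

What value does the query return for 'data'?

2

Base: id=10 (cache), parent_dir=3, level 0.
Iteration 1: join on id=3 -> var (id 3, parent_dir=2, level 1).
Iteration 2: join on id=2 -> data (id 2, parent_dir=1, level 2).
Iteration 3: join on id=1 -> usr (id 1, parent_dir=NULL, level 3).
Iteration 4: parent_dir is NULL; no match; recursion stops.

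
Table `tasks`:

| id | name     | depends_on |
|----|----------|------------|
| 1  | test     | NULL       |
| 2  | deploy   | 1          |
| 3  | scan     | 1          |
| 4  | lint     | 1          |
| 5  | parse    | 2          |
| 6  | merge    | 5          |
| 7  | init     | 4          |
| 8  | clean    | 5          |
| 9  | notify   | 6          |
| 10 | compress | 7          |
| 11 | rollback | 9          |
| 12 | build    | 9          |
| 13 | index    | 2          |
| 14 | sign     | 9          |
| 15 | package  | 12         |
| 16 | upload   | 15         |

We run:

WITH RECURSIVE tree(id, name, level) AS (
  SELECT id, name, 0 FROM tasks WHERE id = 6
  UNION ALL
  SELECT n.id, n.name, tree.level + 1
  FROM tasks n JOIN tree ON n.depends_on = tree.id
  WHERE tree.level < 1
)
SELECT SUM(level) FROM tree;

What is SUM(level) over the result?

1

Base: id=6 (merge) at level 0.
Iteration 1: rows with depends_on in {6} -> notify (id 9, level 1).
Iteration 2: level < 1 fails for all current rows; recursion stops.
SUM(level) = 0 + 1 = 1.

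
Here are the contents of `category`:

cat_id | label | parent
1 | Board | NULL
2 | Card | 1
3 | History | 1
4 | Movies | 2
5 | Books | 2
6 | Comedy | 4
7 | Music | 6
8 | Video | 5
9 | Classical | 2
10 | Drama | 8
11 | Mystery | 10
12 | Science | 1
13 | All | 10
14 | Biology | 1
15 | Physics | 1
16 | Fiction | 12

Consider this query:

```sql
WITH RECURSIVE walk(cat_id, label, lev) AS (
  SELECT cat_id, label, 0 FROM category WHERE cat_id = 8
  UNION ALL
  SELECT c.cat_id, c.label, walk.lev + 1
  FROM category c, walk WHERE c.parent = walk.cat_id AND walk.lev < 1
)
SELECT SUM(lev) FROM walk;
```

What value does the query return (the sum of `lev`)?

1

Base: cat_id=8 (Video) at lev 0.
Iteration 1: rows with parent in {8} -> Drama (id 10, lev 1).
Iteration 2: lev < 1 fails for all current rows; recursion stops.
SUM(lev) = 0 + 1 = 1.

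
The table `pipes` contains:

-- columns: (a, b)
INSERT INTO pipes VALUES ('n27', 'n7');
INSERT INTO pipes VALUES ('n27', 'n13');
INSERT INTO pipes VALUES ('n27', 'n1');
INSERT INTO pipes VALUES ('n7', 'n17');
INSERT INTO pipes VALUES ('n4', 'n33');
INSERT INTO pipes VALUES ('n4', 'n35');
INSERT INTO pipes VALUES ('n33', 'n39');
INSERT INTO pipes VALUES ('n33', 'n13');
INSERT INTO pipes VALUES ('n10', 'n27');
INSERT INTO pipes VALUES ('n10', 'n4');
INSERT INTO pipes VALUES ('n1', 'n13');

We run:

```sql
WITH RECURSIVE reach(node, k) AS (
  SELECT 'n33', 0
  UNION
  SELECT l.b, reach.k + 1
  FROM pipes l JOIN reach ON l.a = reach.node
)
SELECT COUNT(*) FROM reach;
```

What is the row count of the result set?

3

Base: (n33, k=0).
Iteration 1: edges from {n33} -> (n13, k=1), (n39, k=1).
Iteration 2: no outgoing edges from {n13,n39}; recursion stops.
Total rows emitted: 3.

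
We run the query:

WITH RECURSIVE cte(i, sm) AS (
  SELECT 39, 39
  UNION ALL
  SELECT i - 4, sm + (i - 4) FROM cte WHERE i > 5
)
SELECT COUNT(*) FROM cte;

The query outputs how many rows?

Base: i=39, sm=39.
Iteration 1: 39 > 5 holds -> i = 39 - 4 = 35, sm = 39 + 35 = 74.
Iteration 2: 35 > 5 holds -> i = 35 - 4 = 31, sm = 74 + 31 = 105.
Iteration 3: 31 > 5 holds -> i = 31 - 4 = 27, sm = 105 + 27 = 132.
Iteration 4: 27 > 5 holds -> i = 27 - 4 = 23, sm = 132 + 23 = 155.
Iteration 5: 23 > 5 holds -> i = 23 - 4 = 19, sm = 155 + 19 = 174.
Iteration 6: 19 > 5 holds -> i = 19 - 4 = 15, sm = 174 + 15 = 189.
Iteration 7: 15 > 5 holds -> i = 15 - 4 = 11, sm = 189 + 11 = 200.
Iteration 8: 11 > 5 holds -> i = 11 - 4 = 7, sm = 200 + 7 = 207.
Iteration 9: 7 > 5 holds -> i = 7 - 4 = 3, sm = 207 + 3 = 210.
Iteration 10: 3 > 5 fails; recursion stops.
Total rows emitted: 10.

10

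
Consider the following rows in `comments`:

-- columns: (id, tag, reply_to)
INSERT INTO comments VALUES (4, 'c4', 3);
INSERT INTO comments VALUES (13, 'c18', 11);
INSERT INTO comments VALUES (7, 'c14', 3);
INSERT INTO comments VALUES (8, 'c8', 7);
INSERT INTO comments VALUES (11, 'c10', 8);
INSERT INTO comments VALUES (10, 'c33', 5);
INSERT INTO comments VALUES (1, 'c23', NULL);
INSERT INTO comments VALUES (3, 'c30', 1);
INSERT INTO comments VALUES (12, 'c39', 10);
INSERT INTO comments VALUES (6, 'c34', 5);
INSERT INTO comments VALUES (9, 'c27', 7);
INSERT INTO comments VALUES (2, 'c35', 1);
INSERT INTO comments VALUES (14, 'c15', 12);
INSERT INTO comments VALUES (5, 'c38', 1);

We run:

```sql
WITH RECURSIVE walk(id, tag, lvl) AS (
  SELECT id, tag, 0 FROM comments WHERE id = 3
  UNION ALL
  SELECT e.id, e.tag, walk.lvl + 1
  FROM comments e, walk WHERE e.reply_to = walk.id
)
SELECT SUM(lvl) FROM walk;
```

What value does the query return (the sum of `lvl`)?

13

Base: id=3 (c30) at lvl 0.
Iteration 1: rows with reply_to in {3} -> c4 (id 4, lvl 1), c14 (id 7, lvl 1).
Iteration 2: rows with reply_to in {4,7} -> c8 (id 8, lvl 2), c27 (id 9, lvl 2).
Iteration 3: rows with reply_to in {8,9} -> c10 (id 11, lvl 3).
Iteration 4: rows with reply_to in {11} -> c18 (id 13, lvl 4).
Iteration 5: no rows with reply_to in {13}; recursion stops.
SUM(lvl) = 0 + 1 + 1 + 2 + 2 + 3 + 4 = 13.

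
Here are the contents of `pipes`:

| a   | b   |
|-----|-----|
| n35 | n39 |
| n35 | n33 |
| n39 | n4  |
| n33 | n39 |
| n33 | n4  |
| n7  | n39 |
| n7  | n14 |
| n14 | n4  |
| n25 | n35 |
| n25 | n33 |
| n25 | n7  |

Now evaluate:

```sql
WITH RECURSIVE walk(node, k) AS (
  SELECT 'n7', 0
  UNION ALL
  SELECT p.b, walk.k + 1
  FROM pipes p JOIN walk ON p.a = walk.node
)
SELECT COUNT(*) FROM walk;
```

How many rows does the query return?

5

Base: (n7, k=0).
Iteration 1: edges from {n7} -> (n14, k=1), (n39, k=1).
Iteration 2: edges from {n14,n39} -> (n4, k=2) x2. [UNION ALL keeps all 2 new rows, including repeats]
Iteration 3: no outgoing edges from {n4}; recursion stops.
Total rows emitted: 5.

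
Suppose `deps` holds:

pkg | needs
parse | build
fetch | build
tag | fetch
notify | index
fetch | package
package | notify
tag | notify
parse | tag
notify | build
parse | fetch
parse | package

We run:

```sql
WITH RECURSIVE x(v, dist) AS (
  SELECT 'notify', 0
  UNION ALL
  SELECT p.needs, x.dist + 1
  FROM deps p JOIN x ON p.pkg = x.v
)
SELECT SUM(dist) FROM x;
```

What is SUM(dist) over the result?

Base: (notify, dist=0).
Iteration 1: edges from {notify} -> (build, dist=1), (index, dist=1).
Iteration 2: no outgoing edges from {build,index}; recursion stops.
SUM(dist) = 0 + 1 + 1 = 2.

2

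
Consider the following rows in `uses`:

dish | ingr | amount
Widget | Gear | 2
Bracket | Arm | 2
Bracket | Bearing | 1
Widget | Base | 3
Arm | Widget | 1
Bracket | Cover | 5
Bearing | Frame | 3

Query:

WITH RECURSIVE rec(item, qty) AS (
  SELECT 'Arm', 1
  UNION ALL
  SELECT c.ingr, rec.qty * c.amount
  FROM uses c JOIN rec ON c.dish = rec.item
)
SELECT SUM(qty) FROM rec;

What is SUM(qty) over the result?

7

Base: (Arm, qty=1).
Iteration 1: components of {Arm} -> Widget = 1*1 = 1.
Iteration 2: components of {Widget} -> Base = 1*3 = 3, Gear = 1*2 = 2.
Iteration 3: no further components; recursion stops.
SUM(qty) = 1 + 1 + 3 + 2 = 7.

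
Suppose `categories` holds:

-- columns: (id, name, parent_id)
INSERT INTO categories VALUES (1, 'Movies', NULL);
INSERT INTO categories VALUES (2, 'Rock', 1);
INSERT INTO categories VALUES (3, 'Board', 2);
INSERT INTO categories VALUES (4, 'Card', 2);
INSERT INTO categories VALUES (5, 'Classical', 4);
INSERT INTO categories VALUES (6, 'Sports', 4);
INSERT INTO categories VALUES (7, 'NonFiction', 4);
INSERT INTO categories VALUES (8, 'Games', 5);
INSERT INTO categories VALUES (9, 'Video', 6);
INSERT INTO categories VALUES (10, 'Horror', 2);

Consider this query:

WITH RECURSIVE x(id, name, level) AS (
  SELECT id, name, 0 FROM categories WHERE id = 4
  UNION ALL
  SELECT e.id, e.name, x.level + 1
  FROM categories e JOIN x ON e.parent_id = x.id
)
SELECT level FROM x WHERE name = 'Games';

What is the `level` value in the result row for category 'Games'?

2

Base: id=4 (Card) at level 0.
Iteration 1: rows with parent_id in {4} -> Classical (id 5, level 1), Sports (id 6, level 1), NonFiction (id 7, level 1).
Iteration 2: rows with parent_id in {5,6,7} -> Games (id 8, level 2), Video (id 9, level 2).
Iteration 3: no rows with parent_id in {8,9}; recursion stops.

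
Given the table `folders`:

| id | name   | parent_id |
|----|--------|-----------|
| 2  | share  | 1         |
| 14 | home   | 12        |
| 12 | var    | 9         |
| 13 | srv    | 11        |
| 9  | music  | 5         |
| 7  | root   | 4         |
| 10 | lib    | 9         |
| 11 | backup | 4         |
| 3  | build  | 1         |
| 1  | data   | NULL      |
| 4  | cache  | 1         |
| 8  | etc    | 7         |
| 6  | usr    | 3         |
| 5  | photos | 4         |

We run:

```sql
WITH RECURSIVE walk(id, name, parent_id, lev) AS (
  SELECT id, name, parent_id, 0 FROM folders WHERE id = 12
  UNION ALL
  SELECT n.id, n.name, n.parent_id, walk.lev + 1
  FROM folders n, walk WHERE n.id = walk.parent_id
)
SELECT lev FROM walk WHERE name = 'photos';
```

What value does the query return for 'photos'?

2

Base: id=12 (var), parent_id=9, lev 0.
Iteration 1: join on id=9 -> music (id 9, parent_id=5, lev 1).
Iteration 2: join on id=5 -> photos (id 5, parent_id=4, lev 2).
Iteration 3: join on id=4 -> cache (id 4, parent_id=1, lev 3).
Iteration 4: join on id=1 -> data (id 1, parent_id=NULL, lev 4).
Iteration 5: parent_id is NULL; no match; recursion stops.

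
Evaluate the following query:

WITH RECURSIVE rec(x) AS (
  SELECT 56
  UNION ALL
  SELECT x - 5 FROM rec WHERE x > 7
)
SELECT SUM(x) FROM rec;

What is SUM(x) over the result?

Base: x=56.
Iteration 1: 56 > 7 holds -> x = 56 - 5 = 51.
Iteration 2: 51 > 7 holds -> x = 51 - 5 = 46.
Iteration 3: 46 > 7 holds -> x = 46 - 5 = 41.
Iteration 4: 41 > 7 holds -> x = 41 - 5 = 36.
Iteration 5: 36 > 7 holds -> x = 36 - 5 = 31.
Iteration 6: 31 > 7 holds -> x = 31 - 5 = 26.
Iteration 7: 26 > 7 holds -> x = 26 - 5 = 21.
Iteration 8: 21 > 7 holds -> x = 21 - 5 = 16.
Iteration 9: 16 > 7 holds -> x = 16 - 5 = 11.
Iteration 10: 11 > 7 holds -> x = 11 - 5 = 6.
Iteration 11: 6 > 7 fails; recursion stops.
SUM(x) = 56 + 51 + 46 + 41 + 36 + 31 + 26 + 21 + 16 + 11 + 6 = 341.

341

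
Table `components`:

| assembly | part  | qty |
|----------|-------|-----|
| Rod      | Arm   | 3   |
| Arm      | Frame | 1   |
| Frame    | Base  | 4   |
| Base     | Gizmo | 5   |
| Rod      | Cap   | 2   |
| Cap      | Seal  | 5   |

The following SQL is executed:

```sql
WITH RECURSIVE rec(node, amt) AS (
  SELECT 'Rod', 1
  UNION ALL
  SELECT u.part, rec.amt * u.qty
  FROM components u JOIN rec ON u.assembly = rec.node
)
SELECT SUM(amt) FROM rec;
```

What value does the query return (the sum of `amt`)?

Base: (Rod, amt=1).
Iteration 1: components of {Rod} -> Arm = 1*3 = 3, Cap = 1*2 = 2.
Iteration 2: components of {Arm,Cap} -> Frame = 3*1 = 3, Seal = 2*5 = 10.
Iteration 3: components of {Frame,Seal} -> Base = 3*4 = 12.
Iteration 4: components of {Base} -> Gizmo = 12*5 = 60.
Iteration 5: no further components; recursion stops.
SUM(amt) = 1 + 3 + 2 + 3 + 10 + 12 + 60 = 91.

91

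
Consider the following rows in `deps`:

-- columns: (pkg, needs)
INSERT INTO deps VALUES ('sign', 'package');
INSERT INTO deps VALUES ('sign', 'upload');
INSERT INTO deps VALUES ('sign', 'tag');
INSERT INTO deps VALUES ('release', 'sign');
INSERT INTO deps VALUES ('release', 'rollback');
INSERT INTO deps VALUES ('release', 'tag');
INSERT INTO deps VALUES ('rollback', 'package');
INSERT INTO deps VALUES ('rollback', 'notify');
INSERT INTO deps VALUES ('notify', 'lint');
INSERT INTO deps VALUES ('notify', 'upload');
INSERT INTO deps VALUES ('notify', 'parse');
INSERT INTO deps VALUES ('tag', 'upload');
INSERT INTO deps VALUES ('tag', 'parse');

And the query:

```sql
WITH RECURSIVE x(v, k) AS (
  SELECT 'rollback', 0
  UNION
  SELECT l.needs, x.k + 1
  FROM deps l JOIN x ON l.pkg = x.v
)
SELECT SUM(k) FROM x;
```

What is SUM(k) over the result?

Base: (rollback, k=0).
Iteration 1: edges from {rollback} -> (notify, k=1), (package, k=1).
Iteration 2: edges from {notify,package} -> (lint, k=2), (parse, k=2), (upload, k=2).
Iteration 3: no outgoing edges from {lint,parse,upload}; recursion stops.
SUM(k) = 0 + 1 + 1 + 2 + 2 + 2 = 8.

8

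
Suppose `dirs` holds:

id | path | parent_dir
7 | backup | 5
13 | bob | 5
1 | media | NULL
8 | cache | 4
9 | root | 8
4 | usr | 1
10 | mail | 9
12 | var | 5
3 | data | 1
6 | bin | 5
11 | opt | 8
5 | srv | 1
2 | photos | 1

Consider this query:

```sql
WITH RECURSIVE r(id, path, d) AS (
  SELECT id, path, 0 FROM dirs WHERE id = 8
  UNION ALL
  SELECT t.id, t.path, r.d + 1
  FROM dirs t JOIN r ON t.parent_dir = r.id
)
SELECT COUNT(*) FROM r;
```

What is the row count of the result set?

Base: id=8 (cache) at d 0.
Iteration 1: rows with parent_dir in {8} -> root (id 9, d 1), opt (id 11, d 1).
Iteration 2: rows with parent_dir in {9,11} -> mail (id 10, d 2).
Iteration 3: no rows with parent_dir in {10}; recursion stops.
Total rows emitted: 4.

4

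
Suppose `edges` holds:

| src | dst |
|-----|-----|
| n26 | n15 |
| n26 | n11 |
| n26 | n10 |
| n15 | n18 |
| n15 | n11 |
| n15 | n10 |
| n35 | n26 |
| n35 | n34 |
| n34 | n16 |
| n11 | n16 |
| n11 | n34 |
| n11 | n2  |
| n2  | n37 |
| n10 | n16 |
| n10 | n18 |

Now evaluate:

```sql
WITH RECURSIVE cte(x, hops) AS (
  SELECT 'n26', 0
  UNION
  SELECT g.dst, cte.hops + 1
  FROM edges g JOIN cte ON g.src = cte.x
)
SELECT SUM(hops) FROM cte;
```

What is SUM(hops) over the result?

Base: (n26, hops=0).
Iteration 1: edges from {n26} -> (n10, hops=1), (n11, hops=1), (n15, hops=1).
Iteration 2: edges from {n10,n11,n15} -> (n10, hops=2), (n11, hops=2), (n16, hops=2), (n18, hops=2), (n2, hops=2), (n34, hops=2). [UNION drops 2 duplicate row(s)]
Iteration 3: edges from {n10,n11,n16,n18,n2,n34} -> (n16, hops=3), (n18, hops=3), (n2, hops=3), (n34, hops=3), (n37, hops=3). [UNION drops 2 duplicate row(s)]
Iteration 4: edges from {n16,n18,n2,n34,n37} -> (n16, hops=4), (n37, hops=4).
Iteration 5: no outgoing edges from {n16,n37}; recursion stops.
SUM(hops) = 0 + 1 + 1 + 1 + 2 + 2 + 2 + 2 + 2 + 2 + 3 + 3 + 3 + 3 + ... (17 terms) = 38.

38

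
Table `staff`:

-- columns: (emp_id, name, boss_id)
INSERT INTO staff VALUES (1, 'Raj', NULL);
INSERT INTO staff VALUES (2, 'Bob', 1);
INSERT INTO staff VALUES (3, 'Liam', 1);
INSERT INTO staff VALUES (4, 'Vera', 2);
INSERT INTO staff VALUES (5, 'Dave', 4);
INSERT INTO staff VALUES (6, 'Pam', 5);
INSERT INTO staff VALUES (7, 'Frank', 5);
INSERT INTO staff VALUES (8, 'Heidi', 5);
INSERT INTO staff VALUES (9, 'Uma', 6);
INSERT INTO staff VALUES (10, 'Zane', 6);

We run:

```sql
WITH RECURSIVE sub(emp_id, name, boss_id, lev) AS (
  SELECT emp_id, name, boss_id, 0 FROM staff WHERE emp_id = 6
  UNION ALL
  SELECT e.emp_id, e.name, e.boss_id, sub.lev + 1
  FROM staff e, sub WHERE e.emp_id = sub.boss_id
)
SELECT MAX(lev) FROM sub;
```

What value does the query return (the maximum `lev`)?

Base: emp_id=6 (Pam), boss_id=5, lev 0.
Iteration 1: join on emp_id=5 -> Dave (id 5, boss_id=4, lev 1).
Iteration 2: join on emp_id=4 -> Vera (id 4, boss_id=2, lev 2).
Iteration 3: join on emp_id=2 -> Bob (id 2, boss_id=1, lev 3).
Iteration 4: join on emp_id=1 -> Raj (id 1, boss_id=NULL, lev 4).
Iteration 5: boss_id is NULL; no match; recursion stops.
lev values: 0, 1, 2, 3, 4; the maximum is 4.

4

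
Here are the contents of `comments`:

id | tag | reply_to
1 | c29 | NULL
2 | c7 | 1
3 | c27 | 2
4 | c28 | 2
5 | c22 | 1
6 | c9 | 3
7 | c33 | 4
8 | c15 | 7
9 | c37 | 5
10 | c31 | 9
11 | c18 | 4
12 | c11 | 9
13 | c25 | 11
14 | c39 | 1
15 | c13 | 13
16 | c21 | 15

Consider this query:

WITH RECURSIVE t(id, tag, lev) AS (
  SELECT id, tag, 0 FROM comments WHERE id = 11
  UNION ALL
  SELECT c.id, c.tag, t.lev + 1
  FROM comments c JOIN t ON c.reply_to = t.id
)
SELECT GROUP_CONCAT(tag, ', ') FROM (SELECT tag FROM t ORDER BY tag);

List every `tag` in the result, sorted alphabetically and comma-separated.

Base: id=11 (c18) at lev 0.
Iteration 1: rows with reply_to in {11} -> c25 (id 13, lev 1).
Iteration 2: rows with reply_to in {13} -> c13 (id 15, lev 2).
Iteration 3: rows with reply_to in {15} -> c21 (id 16, lev 3).
Iteration 4: no rows with reply_to in {16}; recursion stops.

c13, c18, c21, c25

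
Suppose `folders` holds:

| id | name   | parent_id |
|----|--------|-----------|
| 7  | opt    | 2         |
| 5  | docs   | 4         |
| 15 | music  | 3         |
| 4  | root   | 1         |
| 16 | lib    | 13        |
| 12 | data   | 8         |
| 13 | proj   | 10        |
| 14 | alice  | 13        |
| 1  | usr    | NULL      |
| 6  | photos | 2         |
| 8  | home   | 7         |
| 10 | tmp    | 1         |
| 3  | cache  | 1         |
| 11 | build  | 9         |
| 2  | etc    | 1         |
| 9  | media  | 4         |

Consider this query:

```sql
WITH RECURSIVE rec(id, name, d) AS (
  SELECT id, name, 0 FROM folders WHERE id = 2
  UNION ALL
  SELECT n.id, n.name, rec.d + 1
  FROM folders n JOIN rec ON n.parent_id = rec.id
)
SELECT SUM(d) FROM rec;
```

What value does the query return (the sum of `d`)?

7

Base: id=2 (etc) at d 0.
Iteration 1: rows with parent_id in {2} -> photos (id 6, d 1), opt (id 7, d 1).
Iteration 2: rows with parent_id in {6,7} -> home (id 8, d 2).
Iteration 3: rows with parent_id in {8} -> data (id 12, d 3).
Iteration 4: no rows with parent_id in {12}; recursion stops.
SUM(d) = 0 + 1 + 1 + 2 + 3 = 7.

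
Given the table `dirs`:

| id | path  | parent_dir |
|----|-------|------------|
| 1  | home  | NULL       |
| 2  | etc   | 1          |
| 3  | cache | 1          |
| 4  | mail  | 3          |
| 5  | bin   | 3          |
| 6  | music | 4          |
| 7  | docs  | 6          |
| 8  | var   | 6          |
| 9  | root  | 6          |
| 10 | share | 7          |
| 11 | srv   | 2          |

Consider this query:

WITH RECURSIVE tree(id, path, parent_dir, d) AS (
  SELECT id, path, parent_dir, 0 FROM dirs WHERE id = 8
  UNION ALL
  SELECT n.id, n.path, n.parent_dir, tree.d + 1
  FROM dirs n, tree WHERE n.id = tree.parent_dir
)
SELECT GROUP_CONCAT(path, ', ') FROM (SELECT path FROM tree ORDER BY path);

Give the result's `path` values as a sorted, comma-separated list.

Base: id=8 (var), parent_dir=6, d 0.
Iteration 1: join on id=6 -> music (id 6, parent_dir=4, d 1).
Iteration 2: join on id=4 -> mail (id 4, parent_dir=3, d 2).
Iteration 3: join on id=3 -> cache (id 3, parent_dir=1, d 3).
Iteration 4: join on id=1 -> home (id 1, parent_dir=NULL, d 4).
Iteration 5: parent_dir is NULL; no match; recursion stops.

cache, home, mail, music, var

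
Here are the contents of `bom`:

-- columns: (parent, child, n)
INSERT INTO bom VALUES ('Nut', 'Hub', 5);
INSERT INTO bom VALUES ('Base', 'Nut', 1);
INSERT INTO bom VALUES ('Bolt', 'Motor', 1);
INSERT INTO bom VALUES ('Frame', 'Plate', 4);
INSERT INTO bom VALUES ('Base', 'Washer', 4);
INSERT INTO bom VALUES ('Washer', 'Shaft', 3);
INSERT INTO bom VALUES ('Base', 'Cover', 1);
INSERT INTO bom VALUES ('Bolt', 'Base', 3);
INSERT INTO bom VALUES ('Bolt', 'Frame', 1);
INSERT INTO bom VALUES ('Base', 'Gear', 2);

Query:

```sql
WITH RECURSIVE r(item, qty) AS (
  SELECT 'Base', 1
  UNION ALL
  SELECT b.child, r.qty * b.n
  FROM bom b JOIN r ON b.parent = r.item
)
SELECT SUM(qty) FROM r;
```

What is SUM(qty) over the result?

Base: (Base, qty=1).
Iteration 1: components of {Base} -> Cover = 1*1 = 1, Gear = 1*2 = 2, Nut = 1*1 = 1, Washer = 1*4 = 4.
Iteration 2: components of {Cover,Gear,Nut,Washer} -> Hub = 1*5 = 5, Shaft = 4*3 = 12.
Iteration 3: no further components; recursion stops.
SUM(qty) = 1 + 1 + 4 + 2 + 1 + 12 + 5 = 26.

26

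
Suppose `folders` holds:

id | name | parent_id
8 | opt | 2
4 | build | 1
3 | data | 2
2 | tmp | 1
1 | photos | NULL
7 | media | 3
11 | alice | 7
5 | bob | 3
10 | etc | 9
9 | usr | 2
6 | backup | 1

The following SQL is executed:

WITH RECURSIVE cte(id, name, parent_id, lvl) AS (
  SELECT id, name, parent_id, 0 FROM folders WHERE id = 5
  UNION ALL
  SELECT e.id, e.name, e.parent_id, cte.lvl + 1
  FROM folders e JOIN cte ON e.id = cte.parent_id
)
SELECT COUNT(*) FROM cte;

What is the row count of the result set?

Base: id=5 (bob), parent_id=3, lvl 0.
Iteration 1: join on id=3 -> data (id 3, parent_id=2, lvl 1).
Iteration 2: join on id=2 -> tmp (id 2, parent_id=1, lvl 2).
Iteration 3: join on id=1 -> photos (id 1, parent_id=NULL, lvl 3).
Iteration 4: parent_id is NULL; no match; recursion stops.
Total rows emitted: 4.

4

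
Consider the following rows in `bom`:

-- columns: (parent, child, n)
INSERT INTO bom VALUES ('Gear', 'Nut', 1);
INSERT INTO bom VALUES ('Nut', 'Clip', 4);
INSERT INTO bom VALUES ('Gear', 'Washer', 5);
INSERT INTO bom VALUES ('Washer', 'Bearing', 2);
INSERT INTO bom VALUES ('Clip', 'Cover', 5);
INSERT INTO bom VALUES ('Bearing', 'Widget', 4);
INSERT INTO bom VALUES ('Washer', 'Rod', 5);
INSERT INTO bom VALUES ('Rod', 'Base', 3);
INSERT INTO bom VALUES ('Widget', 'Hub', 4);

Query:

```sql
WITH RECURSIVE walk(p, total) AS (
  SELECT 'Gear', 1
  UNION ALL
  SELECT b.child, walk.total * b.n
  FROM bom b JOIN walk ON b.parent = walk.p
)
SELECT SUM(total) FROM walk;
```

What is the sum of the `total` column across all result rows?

341

Base: (Gear, total=1).
Iteration 1: components of {Gear} -> Nut = 1*1 = 1, Washer = 1*5 = 5.
Iteration 2: components of {Nut,Washer} -> Bearing = 5*2 = 10, Clip = 1*4 = 4, Rod = 5*5 = 25.
Iteration 3: components of {Bearing,Clip,Rod} -> Base = 25*3 = 75, Cover = 4*5 = 20, Widget = 10*4 = 40.
Iteration 4: components of {Base,Cover,Widget} -> Hub = 40*4 = 160.
Iteration 5: no further components; recursion stops.
SUM(total) = 1 + 1 + 5 + 4 + 10 + 25 + 20 + 40 + 75 + 160 = 341.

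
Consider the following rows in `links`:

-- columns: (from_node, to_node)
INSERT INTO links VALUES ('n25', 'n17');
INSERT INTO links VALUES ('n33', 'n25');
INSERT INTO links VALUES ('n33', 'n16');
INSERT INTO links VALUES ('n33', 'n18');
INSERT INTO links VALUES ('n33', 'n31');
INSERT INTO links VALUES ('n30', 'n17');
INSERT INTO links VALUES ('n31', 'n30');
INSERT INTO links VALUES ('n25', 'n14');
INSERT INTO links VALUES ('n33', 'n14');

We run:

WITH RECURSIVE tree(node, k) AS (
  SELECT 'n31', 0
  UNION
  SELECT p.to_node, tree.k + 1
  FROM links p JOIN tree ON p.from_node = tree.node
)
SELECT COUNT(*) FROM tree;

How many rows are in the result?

3

Base: (n31, k=0).
Iteration 1: edges from {n31} -> (n30, k=1).
Iteration 2: edges from {n30} -> (n17, k=2).
Iteration 3: no outgoing edges from {n17}; recursion stops.
Total rows emitted: 3.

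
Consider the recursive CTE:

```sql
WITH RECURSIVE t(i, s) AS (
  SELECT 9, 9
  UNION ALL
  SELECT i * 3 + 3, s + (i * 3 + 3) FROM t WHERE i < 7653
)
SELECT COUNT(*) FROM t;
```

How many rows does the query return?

7

Base: i=9, s=9.
Iteration 1: 9 < 7653 holds -> i = 9 * 3 + 3 = 30, s = 9 + 30 = 39.
Iteration 2: 30 < 7653 holds -> i = 30 * 3 + 3 = 93, s = 39 + 93 = 132.
Iteration 3: 93 < 7653 holds -> i = 93 * 3 + 3 = 282, s = 132 + 282 = 414.
Iteration 4: 282 < 7653 holds -> i = 282 * 3 + 3 = 849, s = 414 + 849 = 1263.
Iteration 5: 849 < 7653 holds -> i = 849 * 3 + 3 = 2550, s = 1263 + 2550 = 3813.
Iteration 6: 2550 < 7653 holds -> i = 2550 * 3 + 3 = 7653, s = 3813 + 7653 = 11466.
Iteration 7: 7653 < 7653 fails; recursion stops.
Total rows emitted: 7.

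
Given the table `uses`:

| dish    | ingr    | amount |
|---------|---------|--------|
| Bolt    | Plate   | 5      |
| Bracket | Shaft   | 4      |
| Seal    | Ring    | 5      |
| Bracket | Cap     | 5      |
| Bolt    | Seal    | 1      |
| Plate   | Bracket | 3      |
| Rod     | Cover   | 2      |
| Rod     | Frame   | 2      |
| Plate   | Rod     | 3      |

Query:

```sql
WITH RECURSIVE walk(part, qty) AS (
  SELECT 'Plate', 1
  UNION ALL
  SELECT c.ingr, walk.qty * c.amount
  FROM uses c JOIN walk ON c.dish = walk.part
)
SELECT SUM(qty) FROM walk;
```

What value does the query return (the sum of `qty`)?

46

Base: (Plate, qty=1).
Iteration 1: components of {Plate} -> Bracket = 1*3 = 3, Rod = 1*3 = 3.
Iteration 2: components of {Bracket,Rod} -> Cap = 3*5 = 15, Cover = 3*2 = 6, Frame = 3*2 = 6, Shaft = 3*4 = 12.
Iteration 3: no further components; recursion stops.
SUM(qty) = 1 + 3 + 3 + 6 + 6 + 12 + 15 = 46.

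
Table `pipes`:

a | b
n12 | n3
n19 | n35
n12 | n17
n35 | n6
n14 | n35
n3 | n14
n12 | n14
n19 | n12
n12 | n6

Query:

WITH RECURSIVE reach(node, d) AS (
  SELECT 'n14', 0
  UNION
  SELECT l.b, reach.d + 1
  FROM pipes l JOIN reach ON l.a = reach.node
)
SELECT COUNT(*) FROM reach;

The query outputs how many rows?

Base: (n14, d=0).
Iteration 1: edges from {n14} -> (n35, d=1).
Iteration 2: edges from {n35} -> (n6, d=2).
Iteration 3: no outgoing edges from {n6}; recursion stops.
Total rows emitted: 3.

3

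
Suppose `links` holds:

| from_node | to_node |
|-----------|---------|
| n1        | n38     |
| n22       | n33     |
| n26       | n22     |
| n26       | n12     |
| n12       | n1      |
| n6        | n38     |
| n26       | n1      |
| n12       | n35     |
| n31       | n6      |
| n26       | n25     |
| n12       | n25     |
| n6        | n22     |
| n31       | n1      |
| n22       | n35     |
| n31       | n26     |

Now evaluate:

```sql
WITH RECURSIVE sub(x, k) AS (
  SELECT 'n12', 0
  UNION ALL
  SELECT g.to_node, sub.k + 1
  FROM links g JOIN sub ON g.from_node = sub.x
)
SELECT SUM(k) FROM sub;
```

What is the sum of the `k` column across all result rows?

5

Base: (n12, k=0).
Iteration 1: edges from {n12} -> (n1, k=1), (n25, k=1), (n35, k=1).
Iteration 2: edges from {n1,n25,n35} -> (n38, k=2).
Iteration 3: no outgoing edges from {n38}; recursion stops.
SUM(k) = 0 + 1 + 1 + 1 + 2 = 5.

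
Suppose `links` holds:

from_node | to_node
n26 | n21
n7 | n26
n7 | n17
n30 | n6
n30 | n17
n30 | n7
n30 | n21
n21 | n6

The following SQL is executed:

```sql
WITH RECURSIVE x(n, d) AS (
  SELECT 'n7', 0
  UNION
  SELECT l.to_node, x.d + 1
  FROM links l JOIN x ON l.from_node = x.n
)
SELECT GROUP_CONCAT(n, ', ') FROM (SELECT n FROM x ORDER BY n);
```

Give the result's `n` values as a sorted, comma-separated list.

n17, n21, n26, n6, n7

Base: (n7, d=0).
Iteration 1: edges from {n7} -> (n17, d=1), (n26, d=1).
Iteration 2: edges from {n17,n26} -> (n21, d=2).
Iteration 3: edges from {n21} -> (n6, d=3).
Iteration 4: no outgoing edges from {n6}; recursion stops.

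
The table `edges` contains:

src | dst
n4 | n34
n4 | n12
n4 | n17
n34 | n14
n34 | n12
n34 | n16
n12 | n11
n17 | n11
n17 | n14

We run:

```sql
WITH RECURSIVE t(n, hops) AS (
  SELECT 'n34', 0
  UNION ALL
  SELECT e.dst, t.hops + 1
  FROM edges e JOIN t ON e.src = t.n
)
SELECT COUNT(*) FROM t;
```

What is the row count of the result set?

5

Base: (n34, hops=0).
Iteration 1: edges from {n34} -> (n12, hops=1), (n14, hops=1), (n16, hops=1).
Iteration 2: edges from {n12,n14,n16} -> (n11, hops=2).
Iteration 3: no outgoing edges from {n11}; recursion stops.
Total rows emitted: 5.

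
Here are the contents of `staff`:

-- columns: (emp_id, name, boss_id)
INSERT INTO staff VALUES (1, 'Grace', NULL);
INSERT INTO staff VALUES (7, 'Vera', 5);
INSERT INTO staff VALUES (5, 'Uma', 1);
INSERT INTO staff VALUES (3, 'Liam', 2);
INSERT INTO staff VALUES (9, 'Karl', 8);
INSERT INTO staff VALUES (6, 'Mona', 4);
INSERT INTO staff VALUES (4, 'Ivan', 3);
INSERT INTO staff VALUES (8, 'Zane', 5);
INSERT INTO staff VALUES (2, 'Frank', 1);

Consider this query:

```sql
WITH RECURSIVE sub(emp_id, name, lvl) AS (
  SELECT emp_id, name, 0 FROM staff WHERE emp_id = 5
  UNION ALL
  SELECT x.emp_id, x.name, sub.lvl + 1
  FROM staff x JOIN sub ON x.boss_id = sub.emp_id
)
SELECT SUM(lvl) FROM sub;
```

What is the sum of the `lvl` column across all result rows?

4

Base: emp_id=5 (Uma) at lvl 0.
Iteration 1: rows with boss_id in {5} -> Vera (id 7, lvl 1), Zane (id 8, lvl 1).
Iteration 2: rows with boss_id in {7,8} -> Karl (id 9, lvl 2).
Iteration 3: no rows with boss_id in {9}; recursion stops.
SUM(lvl) = 0 + 1 + 1 + 2 = 4.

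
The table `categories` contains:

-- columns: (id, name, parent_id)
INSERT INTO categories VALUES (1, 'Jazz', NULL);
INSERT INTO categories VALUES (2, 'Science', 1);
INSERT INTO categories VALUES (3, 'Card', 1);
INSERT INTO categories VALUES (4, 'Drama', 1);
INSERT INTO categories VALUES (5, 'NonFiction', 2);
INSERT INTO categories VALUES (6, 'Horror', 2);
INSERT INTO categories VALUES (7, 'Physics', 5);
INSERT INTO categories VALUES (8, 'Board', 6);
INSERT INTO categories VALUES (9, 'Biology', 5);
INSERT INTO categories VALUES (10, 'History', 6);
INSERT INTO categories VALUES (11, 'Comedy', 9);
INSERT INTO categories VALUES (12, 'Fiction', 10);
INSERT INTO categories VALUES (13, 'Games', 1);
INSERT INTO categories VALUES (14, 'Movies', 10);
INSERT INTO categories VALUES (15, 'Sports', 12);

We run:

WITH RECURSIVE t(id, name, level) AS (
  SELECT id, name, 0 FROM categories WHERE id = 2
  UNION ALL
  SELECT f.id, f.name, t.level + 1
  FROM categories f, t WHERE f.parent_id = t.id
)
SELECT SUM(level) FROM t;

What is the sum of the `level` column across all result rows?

23

Base: id=2 (Science) at level 0.
Iteration 1: rows with parent_id in {2} -> NonFiction (id 5, level 1), Horror (id 6, level 1).
Iteration 2: rows with parent_id in {5,6} -> Physics (id 7, level 2), Board (id 8, level 2), Biology (id 9, level 2), History (id 10, level 2).
Iteration 3: rows with parent_id in {7,8,9,10} -> Comedy (id 11, level 3), Fiction (id 12, level 3), Movies (id 14, level 3).
Iteration 4: rows with parent_id in {11,12,14} -> Sports (id 15, level 4).
Iteration 5: no rows with parent_id in {15}; recursion stops.
SUM(level) = 0 + 1 + 1 + 2 + 2 + 2 + 2 + 3 + 3 + 3 + 4 = 23.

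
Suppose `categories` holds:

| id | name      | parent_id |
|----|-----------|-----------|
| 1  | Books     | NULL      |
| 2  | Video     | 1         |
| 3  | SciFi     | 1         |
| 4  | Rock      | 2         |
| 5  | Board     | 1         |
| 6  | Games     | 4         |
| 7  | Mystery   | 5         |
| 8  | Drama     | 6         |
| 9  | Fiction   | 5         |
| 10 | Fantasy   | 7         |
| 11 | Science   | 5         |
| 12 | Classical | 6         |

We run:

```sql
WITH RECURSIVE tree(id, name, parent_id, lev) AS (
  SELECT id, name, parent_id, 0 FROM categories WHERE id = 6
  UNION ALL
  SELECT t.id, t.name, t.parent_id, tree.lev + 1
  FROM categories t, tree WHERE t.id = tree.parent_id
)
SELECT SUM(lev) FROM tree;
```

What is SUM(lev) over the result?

6

Base: id=6 (Games), parent_id=4, lev 0.
Iteration 1: join on id=4 -> Rock (id 4, parent_id=2, lev 1).
Iteration 2: join on id=2 -> Video (id 2, parent_id=1, lev 2).
Iteration 3: join on id=1 -> Books (id 1, parent_id=NULL, lev 3).
Iteration 4: parent_id is NULL; no match; recursion stops.
SUM(lev) = 0 + 1 + 2 + 3 = 6.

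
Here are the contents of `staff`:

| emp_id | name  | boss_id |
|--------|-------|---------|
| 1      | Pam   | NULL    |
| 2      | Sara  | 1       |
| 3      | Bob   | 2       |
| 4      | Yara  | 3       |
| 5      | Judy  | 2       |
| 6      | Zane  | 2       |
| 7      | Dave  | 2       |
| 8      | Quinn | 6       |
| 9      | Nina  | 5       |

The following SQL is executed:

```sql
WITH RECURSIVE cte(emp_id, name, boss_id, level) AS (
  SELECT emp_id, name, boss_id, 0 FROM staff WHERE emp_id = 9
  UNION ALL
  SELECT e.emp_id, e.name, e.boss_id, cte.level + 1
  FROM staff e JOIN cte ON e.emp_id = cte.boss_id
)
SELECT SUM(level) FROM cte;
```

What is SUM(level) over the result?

Base: emp_id=9 (Nina), boss_id=5, level 0.
Iteration 1: join on emp_id=5 -> Judy (id 5, boss_id=2, level 1).
Iteration 2: join on emp_id=2 -> Sara (id 2, boss_id=1, level 2).
Iteration 3: join on emp_id=1 -> Pam (id 1, boss_id=NULL, level 3).
Iteration 4: boss_id is NULL; no match; recursion stops.
SUM(level) = 0 + 1 + 2 + 3 = 6.

6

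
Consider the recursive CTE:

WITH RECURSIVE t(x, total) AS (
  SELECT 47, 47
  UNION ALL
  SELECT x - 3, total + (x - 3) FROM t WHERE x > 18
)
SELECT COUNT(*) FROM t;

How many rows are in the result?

Base: x=47, total=47.
Iteration 1: 47 > 18 holds -> x = 47 - 3 = 44, total = 47 + 44 = 91.
Iteration 2: 44 > 18 holds -> x = 44 - 3 = 41, total = 91 + 41 = 132.
Iteration 3: 41 > 18 holds -> x = 41 - 3 = 38, total = 132 + 38 = 170.
Iteration 4: 38 > 18 holds -> x = 38 - 3 = 35, total = 170 + 35 = 205.
Iteration 5: 35 > 18 holds -> x = 35 - 3 = 32, total = 205 + 32 = 237.
Iteration 6: 32 > 18 holds -> x = 32 - 3 = 29, total = 237 + 29 = 266.
Iteration 7: 29 > 18 holds -> x = 29 - 3 = 26, total = 266 + 26 = 292.
Iteration 8: 26 > 18 holds -> x = 26 - 3 = 23, total = 292 + 23 = 315.
Iteration 9: 23 > 18 holds -> x = 23 - 3 = 20, total = 315 + 20 = 335.
Iteration 10: 20 > 18 holds -> x = 20 - 3 = 17, total = 335 + 17 = 352.
Iteration 11: 17 > 18 fails; recursion stops.
Total rows emitted: 11.

11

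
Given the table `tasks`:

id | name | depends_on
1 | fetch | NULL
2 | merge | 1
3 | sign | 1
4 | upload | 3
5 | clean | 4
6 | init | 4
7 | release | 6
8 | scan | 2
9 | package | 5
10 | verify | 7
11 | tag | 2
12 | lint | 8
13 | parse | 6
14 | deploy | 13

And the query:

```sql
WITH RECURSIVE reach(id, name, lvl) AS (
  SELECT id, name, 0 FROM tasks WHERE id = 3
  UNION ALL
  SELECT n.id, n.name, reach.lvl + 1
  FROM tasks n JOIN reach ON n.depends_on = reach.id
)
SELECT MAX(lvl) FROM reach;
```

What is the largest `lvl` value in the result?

4

Base: id=3 (sign) at lvl 0.
Iteration 1: rows with depends_on in {3} -> upload (id 4, lvl 1).
Iteration 2: rows with depends_on in {4} -> clean (id 5, lvl 2), init (id 6, lvl 2).
Iteration 3: rows with depends_on in {5,6} -> release (id 7, lvl 3), package (id 9, lvl 3), parse (id 13, lvl 3).
Iteration 4: rows with depends_on in {7,9,13} -> verify (id 10, lvl 4), deploy (id 14, lvl 4).
Iteration 5: no rows with depends_on in {10,14}; recursion stops.
lvl values: 0, 1, 2, 2, 3, 3, 3, 4, 4; the maximum is 4.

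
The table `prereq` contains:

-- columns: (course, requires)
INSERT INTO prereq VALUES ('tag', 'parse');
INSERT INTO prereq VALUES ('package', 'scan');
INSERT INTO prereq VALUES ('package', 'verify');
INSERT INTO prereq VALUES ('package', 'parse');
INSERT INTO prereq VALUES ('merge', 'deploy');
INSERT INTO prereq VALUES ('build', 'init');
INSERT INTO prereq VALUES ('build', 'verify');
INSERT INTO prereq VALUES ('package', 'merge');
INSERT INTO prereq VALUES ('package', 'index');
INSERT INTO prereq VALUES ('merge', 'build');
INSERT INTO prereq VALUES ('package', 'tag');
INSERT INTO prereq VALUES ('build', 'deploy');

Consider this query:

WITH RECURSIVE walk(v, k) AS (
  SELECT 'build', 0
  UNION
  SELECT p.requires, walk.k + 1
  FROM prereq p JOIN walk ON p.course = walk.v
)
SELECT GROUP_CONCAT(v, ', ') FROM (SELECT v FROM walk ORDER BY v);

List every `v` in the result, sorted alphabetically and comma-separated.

build, deploy, init, verify

Base: (build, k=0).
Iteration 1: edges from {build} -> (deploy, k=1), (init, k=1), (verify, k=1).
Iteration 2: no outgoing edges from {deploy,init,verify}; recursion stops.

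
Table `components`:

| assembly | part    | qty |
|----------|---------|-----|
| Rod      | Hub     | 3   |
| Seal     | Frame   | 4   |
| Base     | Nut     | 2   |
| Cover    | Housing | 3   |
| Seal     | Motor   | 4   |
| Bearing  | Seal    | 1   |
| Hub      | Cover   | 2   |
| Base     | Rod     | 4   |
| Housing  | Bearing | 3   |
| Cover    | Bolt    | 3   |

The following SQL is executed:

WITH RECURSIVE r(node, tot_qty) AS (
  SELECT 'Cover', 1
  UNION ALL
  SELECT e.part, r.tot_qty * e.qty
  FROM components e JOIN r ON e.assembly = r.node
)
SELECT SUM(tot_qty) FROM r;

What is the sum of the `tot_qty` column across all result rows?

Base: (Cover, tot_qty=1).
Iteration 1: components of {Cover} -> Bolt = 1*3 = 3, Housing = 1*3 = 3.
Iteration 2: components of {Bolt,Housing} -> Bearing = 3*3 = 9.
Iteration 3: components of {Bearing} -> Seal = 9*1 = 9.
Iteration 4: components of {Seal} -> Frame = 9*4 = 36, Motor = 9*4 = 36.
Iteration 5: no further components; recursion stops.
SUM(tot_qty) = 1 + 3 + 3 + 9 + 9 + 36 + 36 = 97.

97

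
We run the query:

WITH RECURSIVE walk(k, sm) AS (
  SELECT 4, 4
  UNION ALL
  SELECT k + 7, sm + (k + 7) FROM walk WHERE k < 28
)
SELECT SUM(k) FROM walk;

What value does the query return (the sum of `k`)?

Base: k=4, sm=4.
Iteration 1: 4 < 28 holds -> k = 4 + 7 = 11, sm = 4 + 11 = 15.
Iteration 2: 11 < 28 holds -> k = 11 + 7 = 18, sm = 15 + 18 = 33.
Iteration 3: 18 < 28 holds -> k = 18 + 7 = 25, sm = 33 + 25 = 58.
Iteration 4: 25 < 28 holds -> k = 25 + 7 = 32, sm = 58 + 32 = 90.
Iteration 5: 32 < 28 fails; recursion stops.
SUM(k) = 4 + 11 + 18 + 25 + 32 = 90.

90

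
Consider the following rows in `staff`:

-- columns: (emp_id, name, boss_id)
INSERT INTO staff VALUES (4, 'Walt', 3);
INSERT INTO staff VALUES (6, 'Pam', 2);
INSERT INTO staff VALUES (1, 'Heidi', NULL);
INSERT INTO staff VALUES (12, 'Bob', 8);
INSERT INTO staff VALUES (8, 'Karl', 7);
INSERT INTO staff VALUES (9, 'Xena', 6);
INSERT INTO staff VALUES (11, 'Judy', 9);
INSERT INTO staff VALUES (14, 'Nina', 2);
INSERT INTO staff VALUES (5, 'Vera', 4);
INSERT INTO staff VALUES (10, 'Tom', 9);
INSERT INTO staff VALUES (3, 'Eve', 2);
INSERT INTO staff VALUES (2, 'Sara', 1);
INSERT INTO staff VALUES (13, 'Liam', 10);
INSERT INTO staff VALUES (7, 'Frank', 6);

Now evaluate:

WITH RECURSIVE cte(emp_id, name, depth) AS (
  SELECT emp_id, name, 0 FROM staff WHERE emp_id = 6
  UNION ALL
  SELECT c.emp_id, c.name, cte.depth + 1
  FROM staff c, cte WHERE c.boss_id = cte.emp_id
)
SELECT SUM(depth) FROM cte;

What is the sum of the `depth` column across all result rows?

Base: emp_id=6 (Pam) at depth 0.
Iteration 1: rows with boss_id in {6} -> Frank (id 7, depth 1), Xena (id 9, depth 1).
Iteration 2: rows with boss_id in {7,9} -> Karl (id 8, depth 2), Tom (id 10, depth 2), Judy (id 11, depth 2).
Iteration 3: rows with boss_id in {8,10,11} -> Bob (id 12, depth 3), Liam (id 13, depth 3).
Iteration 4: no rows with boss_id in {12,13}; recursion stops.
SUM(depth) = 0 + 1 + 1 + 2 + 2 + 2 + 3 + 3 = 14.

14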